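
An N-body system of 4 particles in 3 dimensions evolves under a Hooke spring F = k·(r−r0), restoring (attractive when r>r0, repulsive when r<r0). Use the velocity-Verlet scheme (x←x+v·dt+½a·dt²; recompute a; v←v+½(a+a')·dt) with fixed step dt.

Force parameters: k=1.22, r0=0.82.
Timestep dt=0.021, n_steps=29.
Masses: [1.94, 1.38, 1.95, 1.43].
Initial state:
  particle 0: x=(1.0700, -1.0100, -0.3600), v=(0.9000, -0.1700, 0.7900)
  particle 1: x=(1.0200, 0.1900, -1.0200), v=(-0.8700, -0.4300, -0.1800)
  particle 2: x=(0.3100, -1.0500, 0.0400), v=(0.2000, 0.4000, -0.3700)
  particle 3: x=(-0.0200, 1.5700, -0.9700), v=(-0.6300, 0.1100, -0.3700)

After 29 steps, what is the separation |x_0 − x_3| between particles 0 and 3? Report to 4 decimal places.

step 0: x0=(1.0700, -1.0100, -0.3600) x1=(1.0200, 0.1900, -1.0200) x2=(0.3100, -1.0500, 0.0400) x3=(-0.0200, 1.5700, -0.9700)
step 1: x0=(1.0888, -1.0132, -0.3435) x1=(1.0016, 0.1809, -1.0236) x2=(0.3142, -1.0413, 0.0320) x3=(-0.0329, 1.5715, -0.9776)
step 2: x0=(1.1073, -1.0158, -0.3272) x1=(0.9828, 0.1716, -1.0269) x2=(0.3185, -1.0318, 0.0237) x3=(-0.0453, 1.5713, -0.9847)
step 3: x0=(1.1256, -1.0178, -0.3111) x1=(0.9636, 0.1622, -1.0298) x2=(0.3228, -1.0217, 0.0151) x3=(-0.0570, 1.5694, -0.9914)
step 4: x0=(1.1436, -1.0191, -0.2952) x1=(0.9442, 0.1526, -1.0324) x2=(0.3271, -1.0109, 0.0061) x3=(-0.0681, 1.5659, -0.9976)
step 5: x0=(1.1614, -1.0198, -0.2796) x1=(0.9245, 0.1430, -1.0347) x2=(0.3315, -0.9994, -0.0033) x3=(-0.0786, 1.5607, -1.0034)
step 6: x0=(1.1788, -1.0198, -0.2641) x1=(0.9045, 0.1332, -1.0366) x2=(0.3359, -0.9873, -0.0130) x3=(-0.0884, 1.5538, -1.0088)
step 7: x0=(1.1960, -1.0191, -0.2489) x1=(0.8842, 0.1232, -1.0383) x2=(0.3403, -0.9745, -0.0230) x3=(-0.0975, 1.5453, -1.0136)
step 8: x0=(1.2128, -1.0178, -0.2340) x1=(0.8637, 0.1132, -1.0395) x2=(0.3446, -0.9611, -0.0334) x3=(-0.1061, 1.5351, -1.0180)
step 9: x0=(1.2293, -1.0158, -0.2193) x1=(0.8429, 0.1031, -1.0405) x2=(0.3490, -0.9471, -0.0441) x3=(-0.1139, 1.5234, -1.0220)
step 10: x0=(1.2455, -1.0132, -0.2048) x1=(0.8219, 0.0929, -1.0411) x2=(0.3534, -0.9325, -0.0551) x3=(-0.1210, 1.5099, -1.0255)
step 11: x0=(1.2613, -1.0100, -0.1906) x1=(0.8007, 0.0826, -1.0415) x2=(0.3578, -0.9173, -0.0665) x3=(-0.1275, 1.4949, -1.0285)
step 12: x0=(1.2768, -1.0061, -0.1767) x1=(0.7793, 0.0722, -1.0415) x2=(0.3622, -0.9015, -0.0781) x3=(-0.1333, 1.4783, -1.0310)
step 13: x0=(1.2919, -1.0016, -0.1631) x1=(0.7578, 0.0618, -1.0412) x2=(0.3665, -0.8851, -0.0900) x3=(-0.1384, 1.4602, -1.0330)
step 14: x0=(1.3066, -0.9965, -0.1497) x1=(0.7361, 0.0513, -1.0405) x2=(0.3709, -0.8682, -0.1022) x3=(-0.1428, 1.4405, -1.0346)
step 15: x0=(1.3209, -0.9907, -0.1366) x1=(0.7143, 0.0407, -1.0396) x2=(0.3752, -0.8508, -0.1147) x3=(-0.1466, 1.4193, -1.0357)
step 16: x0=(1.3348, -0.9843, -0.1238) x1=(0.6924, 0.0301, -1.0384) x2=(0.3794, -0.8328, -0.1275) x3=(-0.1496, 1.3966, -1.0363)
step 17: x0=(1.3482, -0.9773, -0.1113) x1=(0.6703, 0.0195, -1.0369) x2=(0.3837, -0.8144, -0.1405) x3=(-0.1519, 1.3724, -1.0364)
step 18: x0=(1.3613, -0.9697, -0.0992) x1=(0.6482, 0.0088, -1.0351) x2=(0.3879, -0.7955, -0.1538) x3=(-0.1536, 1.3468, -1.0361)
step 19: x0=(1.3739, -0.9615, -0.0873) x1=(0.6261, -0.0019, -1.0330) x2=(0.3922, -0.7761, -0.1673) x3=(-0.1546, 1.3198, -1.0353)
step 20: x0=(1.3861, -0.9527, -0.0757) x1=(0.6039, -0.0126, -1.0307) x2=(0.3963, -0.7563, -0.1811) x3=(-0.1548, 1.2915, -1.0340)
step 21: x0=(1.3978, -0.9433, -0.0645) x1=(0.5817, -0.0234, -1.0280) x2=(0.4005, -0.7361, -0.1950) x3=(-0.1545, 1.2619, -1.0323)
step 22: x0=(1.4090, -0.9334, -0.0536) x1=(0.5596, -0.0342, -1.0252) x2=(0.4046, -0.7155, -0.2092) x3=(-0.1534, 1.2309, -1.0301)
step 23: x0=(1.4197, -0.9229, -0.0430) x1=(0.5374, -0.0450, -1.0220) x2=(0.4087, -0.6946, -0.2235) x3=(-0.1516, 1.1987, -1.0274)
step 24: x0=(1.4300, -0.9119, -0.0327) x1=(0.5153, -0.0558, -1.0186) x2=(0.4128, -0.6733, -0.2380) x3=(-0.1493, 1.1653, -1.0243)
step 25: x0=(1.4397, -0.9003, -0.0228) x1=(0.4932, -0.0666, -1.0150) x2=(0.4168, -0.6516, -0.2527) x3=(-0.1462, 1.1308, -1.0208)
step 26: x0=(1.4490, -0.8882, -0.0133) x1=(0.4712, -0.0775, -1.0111) x2=(0.4208, -0.6297, -0.2675) x3=(-0.1425, 1.0951, -1.0168)
step 27: x0=(1.4577, -0.8756, -0.0041) x1=(0.4493, -0.0883, -1.0070) x2=(0.4248, -0.6075, -0.2824) x3=(-0.1382, 1.0584, -1.0124)
step 28: x0=(1.4660, -0.8624, 0.0048) x1=(0.4276, -0.0991, -1.0027) x2=(0.4288, -0.5851, -0.2975) x3=(-0.1333, 1.0206, -1.0076)
step 29: x0=(1.4737, -0.8488, 0.0133) x1=(0.4059, -0.1100, -0.9982) x2=(0.4328, -0.5624, -0.3126) x3=(-0.1277, 0.9819, -1.0023)

2.6358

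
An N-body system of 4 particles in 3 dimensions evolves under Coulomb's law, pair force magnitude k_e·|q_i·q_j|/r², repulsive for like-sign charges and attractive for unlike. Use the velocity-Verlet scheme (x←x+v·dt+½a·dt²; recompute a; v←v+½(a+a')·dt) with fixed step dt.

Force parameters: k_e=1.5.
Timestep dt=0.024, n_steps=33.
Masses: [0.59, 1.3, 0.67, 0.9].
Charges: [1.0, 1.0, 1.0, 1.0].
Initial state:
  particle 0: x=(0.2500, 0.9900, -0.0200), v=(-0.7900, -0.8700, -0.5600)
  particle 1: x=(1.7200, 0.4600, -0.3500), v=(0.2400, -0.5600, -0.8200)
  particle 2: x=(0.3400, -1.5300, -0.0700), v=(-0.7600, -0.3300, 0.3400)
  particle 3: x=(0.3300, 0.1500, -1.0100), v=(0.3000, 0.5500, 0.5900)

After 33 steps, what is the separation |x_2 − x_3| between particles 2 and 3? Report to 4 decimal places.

step 0: x0=(0.2500, 0.9900, -0.0200) x1=(1.7200, 0.4600, -0.3500) x2=(0.3400, -1.5300, -0.0700) x3=(0.3300, 0.1500, -1.0100)
step 1: x0=(0.2307, 0.9696, -0.0330) x1=(1.7260, 0.4466, -0.3697) x2=(0.3217, -1.5383, -0.0617) x3=(0.3370, 0.1631, -0.9962)
step 2: x0=(0.2109, 0.9502, -0.0453) x1=(1.7326, 0.4332, -0.3893) x2=(0.3033, -1.5472, -0.0533) x3=(0.3438, 0.1759, -0.9831)
step 3: x0=(0.1904, 0.9319, -0.0566) x1=(1.7397, 0.4199, -0.4088) x2=(0.2848, -1.5568, -0.0447) x3=(0.3502, 0.1885, -0.9709)
step 4: x0=(0.1693, 0.9145, -0.0671) x1=(1.7474, 0.4067, -0.4284) x2=(0.2661, -1.5671, -0.0358) x3=(0.3564, 0.2009, -0.9594)
step 5: x0=(0.1475, 0.8983, -0.0766) x1=(1.7556, 0.3935, -0.4479) x2=(0.2473, -1.5780, -0.0268) x3=(0.3623, 0.2129, -0.9487)
step 6: x0=(0.1251, 0.8831, -0.0851) x1=(1.7644, 0.3804, -0.4673) x2=(0.2284, -1.5896, -0.0177) x3=(0.3679, 0.2247, -0.9388)
step 7: x0=(0.1019, 0.8690, -0.0926) x1=(1.7737, 0.3673, -0.4867) x2=(0.2093, -1.6018, -0.0083) x3=(0.3734, 0.2361, -0.9299)
step 8: x0=(0.0780, 0.8560, -0.0991) x1=(1.7836, 0.3543, -0.5061) x2=(0.1901, -1.6147, 0.0013) x3=(0.3786, 0.2472, -0.9217)
step 9: x0=(0.0533, 0.8441, -0.1044) x1=(1.7940, 0.3413, -0.5255) x2=(0.1708, -1.6282, 0.0110) x3=(0.3836, 0.2580, -0.9145)
step 10: x0=(0.0278, 0.8333, -0.1087) x1=(1.8050, 0.3283, -0.5449) x2=(0.1513, -1.6423, 0.0209) x3=(0.3886, 0.2685, -0.9081)
step 11: x0=(0.0014, 0.8236, -0.1118) x1=(1.8164, 0.3154, -0.5642) x2=(0.1317, -1.6570, 0.0310) x3=(0.3934, 0.2787, -0.9026)
step 12: x0=(-0.0259, 0.8149, -0.1139) x1=(1.8284, 0.3025, -0.5835) x2=(0.1120, -1.6723, 0.0412) x3=(0.3981, 0.2886, -0.8980)
step 13: x0=(-0.0541, 0.8072, -0.1148) x1=(1.8410, 0.2897, -0.6029) x2=(0.0921, -1.6881, 0.0516) x3=(0.4028, 0.2982, -0.8942)
step 14: x0=(-0.0832, 0.8005, -0.1146) x1=(1.8540, 0.2769, -0.6222) x2=(0.0721, -1.7045, 0.0622) x3=(0.4075, 0.3075, -0.8913)
step 15: x0=(-0.1134, 0.7948, -0.1134) x1=(1.8676, 0.2640, -0.6415) x2=(0.0519, -1.7215, 0.0729) x3=(0.4122, 0.3166, -0.8892)
step 16: x0=(-0.1445, 0.7900, -0.1111) x1=(1.8816, 0.2512, -0.6608) x2=(0.0317, -1.7390, 0.0838) x3=(0.4169, 0.3255, -0.8878)
step 17: x0=(-0.1765, 0.7861, -0.1078) x1=(1.8961, 0.2384, -0.6802) x2=(0.0112, -1.7571, 0.0949) x3=(0.4217, 0.3342, -0.8873)
step 18: x0=(-0.2096, 0.7830, -0.1036) x1=(1.9111, 0.2256, -0.6996) x2=(-0.0093, -1.7756, 0.1061) x3=(0.4265, 0.3427, -0.8875)
step 19: x0=(-0.2437, 0.7806, -0.0984) x1=(1.9266, 0.2129, -0.7189) x2=(-0.0300, -1.7947, 0.1175) x3=(0.4314, 0.3511, -0.8883)
step 20: x0=(-0.2787, 0.7790, -0.0924) x1=(1.9425, 0.2001, -0.7383) x2=(-0.0508, -1.8142, 0.1290) x3=(0.4364, 0.3594, -0.8898)
step 21: x0=(-0.3146, 0.7781, -0.0856) x1=(1.9589, 0.1873, -0.7578) x2=(-0.0717, -1.8343, 0.1407) x3=(0.4414, 0.3677, -0.8919)
step 22: x0=(-0.3515, 0.7777, -0.0779) x1=(1.9757, 0.1745, -0.7772) x2=(-0.0928, -1.8548, 0.1525) x3=(0.4465, 0.3758, -0.8946)
step 23: x0=(-0.3893, 0.7780, -0.0696) x1=(1.9929, 0.1616, -0.7967) x2=(-0.1140, -1.8757, 0.1645) x3=(0.4517, 0.3840, -0.8979)
step 24: x0=(-0.4280, 0.7789, -0.0606) x1=(2.0105, 0.1488, -0.8162) x2=(-0.1353, -1.8971, 0.1766) x3=(0.4569, 0.3921, -0.9016)
step 25: x0=(-0.4674, 0.7802, -0.0510) x1=(2.0285, 0.1359, -0.8358) x2=(-0.1567, -1.9189, 0.1889) x3=(0.4622, 0.4002, -0.9058)
step 26: x0=(-0.5077, 0.7821, -0.0407) x1=(2.0470, 0.1230, -0.8554) x2=(-0.1782, -1.9412, 0.2012) x3=(0.4675, 0.4084, -0.9104)
step 27: x0=(-0.5488, 0.7844, -0.0299) x1=(2.0658, 0.1101, -0.8750) x2=(-0.1998, -1.9638, 0.2137) x3=(0.4729, 0.4166, -0.9154)
step 28: x0=(-0.5906, 0.7871, -0.0187) x1=(2.0849, 0.0972, -0.8947) x2=(-0.2215, -1.9869, 0.2264) x3=(0.4783, 0.4248, -0.9208)
step 29: x0=(-0.6331, 0.7902, -0.0069) x1=(2.1044, 0.0842, -0.9144) x2=(-0.2434, -2.0103, 0.2391) x3=(0.4837, 0.4332, -0.9265)
step 30: x0=(-0.6762, 0.7937, 0.0053) x1=(2.1243, 0.0712, -0.9342) x2=(-0.2653, -2.0341, 0.2520) x3=(0.4892, 0.4415, -0.9326)
step 31: x0=(-0.7201, 0.7976, 0.0179) x1=(2.1445, 0.0582, -0.9540) x2=(-0.2874, -2.0582, 0.2650) x3=(0.4946, 0.4500, -0.9389)
step 32: x0=(-0.7645, 0.8018, 0.0309) x1=(2.1650, 0.0451, -0.9738) x2=(-0.3095, -2.0828, 0.2781) x3=(0.5001, 0.4586, -0.9456)
step 33: x0=(-0.8095, 0.8063, 0.0443) x1=(2.1859, 0.0320, -0.9937) x2=(-0.3317, -2.1076, 0.2913) x3=(0.5055, 0.4673, -0.9525)

2.9796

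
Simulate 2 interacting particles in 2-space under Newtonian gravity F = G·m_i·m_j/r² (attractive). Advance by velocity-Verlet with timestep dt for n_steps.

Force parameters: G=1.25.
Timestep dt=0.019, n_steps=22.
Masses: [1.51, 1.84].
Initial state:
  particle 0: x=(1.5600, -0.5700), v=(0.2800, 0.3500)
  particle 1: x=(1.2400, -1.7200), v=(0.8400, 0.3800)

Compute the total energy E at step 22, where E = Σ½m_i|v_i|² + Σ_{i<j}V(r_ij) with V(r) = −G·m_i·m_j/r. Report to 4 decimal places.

step 0: x0=(1.5600, -0.5700) x1=(1.2400, -1.7200)
step 1: x0=(1.5652, -0.5636) x1=(1.2560, -1.7125)
step 2: x0=(1.5703, -0.5578) x1=(1.2722, -1.7046)
step 3: x0=(1.5753, -0.5526) x1=(1.2884, -1.6962)
step 4: x0=(1.5801, -0.5479) x1=(1.3048, -1.6874)
step 5: x0=(1.5847, -0.5439) x1=(1.3213, -1.6780)
step 6: x0=(1.5892, -0.5404) x1=(1.3380, -1.6682)
step 7: x0=(1.5936, -0.5376) x1=(1.3547, -1.6579)
step 8: x0=(1.5979, -0.5353) x1=(1.3715, -1.6470)
step 9: x0=(1.6020, -0.5337) x1=(1.3885, -1.6357)
step 10: x0=(1.6060, -0.5327) x1=(1.4055, -1.6238)
step 11: x0=(1.6098, -0.5324) x1=(1.4227, -1.6114)
step 12: x0=(1.6136, -0.5328) x1=(1.4399, -1.5984)
step 13: x0=(1.6172, -0.5339) x1=(1.4573, -1.5848)
step 14: x0=(1.6208, -0.5357) x1=(1.4747, -1.5706)
step 15: x0=(1.6242, -0.5383) x1=(1.4922, -1.5559)
step 16: x0=(1.6275, -0.5416) x1=(1.5098, -1.5404)
step 17: x0=(1.6307, -0.5458) x1=(1.5275, -1.5243)
step 18: x0=(1.6339, -0.5508) x1=(1.5452, -1.5076)
step 19: x0=(1.6369, -0.5567) x1=(1.5631, -1.4900)
step 20: x0=(1.6399, -0.5636) x1=(1.5809, -1.4717)
step 21: x0=(1.6428, -0.5714) x1=(1.5989, -1.4526)
step 22: x0=(1.6457, -0.5804) x1=(1.6169, -1.4326)
step 0 velocities: v0=(0.2800, 0.3500) v1=(0.8400, 0.3800)
step 0: KE=0.9337, PE=-2.9095, E=-1.9758
step 22 velocities: v0=(0.1494, -0.4996) v1=(0.9471, 1.0772)
step 22: KE=2.0981, PE=-4.0728, E=-1.9747

-1.9747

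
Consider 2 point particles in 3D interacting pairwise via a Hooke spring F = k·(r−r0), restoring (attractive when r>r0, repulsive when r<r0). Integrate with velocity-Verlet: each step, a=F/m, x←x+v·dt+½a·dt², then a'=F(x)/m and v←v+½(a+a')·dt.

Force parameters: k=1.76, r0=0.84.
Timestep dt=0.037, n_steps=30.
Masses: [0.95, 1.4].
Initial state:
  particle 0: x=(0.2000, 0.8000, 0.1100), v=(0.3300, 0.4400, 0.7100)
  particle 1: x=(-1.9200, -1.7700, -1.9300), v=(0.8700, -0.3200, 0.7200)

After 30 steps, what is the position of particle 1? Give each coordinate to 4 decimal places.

(-0.0918, -0.8637, -0.2231)

step 0: x0=(0.2000, 0.8000, 0.1100) x1=(-1.9200, -1.7700, -1.9300)
step 1: x0=(0.2101, 0.8137, 0.1342) x1=(-1.8864, -1.7801, -1.9020)
step 2: x0=(0.2160, 0.8223, 0.1544) x1=(-1.8499, -1.7867, -1.8712)
step 3: x0=(0.2178, 0.8256, 0.1706) x1=(-1.8107, -1.7898, -1.8377)
step 4: x0=(0.2156, 0.8238, 0.1827) x1=(-1.7687, -1.7893, -1.8015)
step 5: x0=(0.2095, 0.8168, 0.1910) x1=(-1.7241, -1.7854, -1.7626)
step 6: x0=(0.1995, 0.8047, 0.1954) x1=(-1.6768, -1.7779, -1.7211)
step 7: x0=(0.1859, 0.7875, 0.1960) x1=(-1.6271, -1.7670, -1.6771)
step 8: x0=(0.1687, 0.7653, 0.1929) x1=(-1.5750, -1.7528, -1.6306)
step 9: x0=(0.1481, 0.7382, 0.1864) x1=(-1.5205, -1.7352, -1.5816)
step 10: x0=(0.1244, 0.7064, 0.1764) x1=(-1.4639, -1.7144, -1.5304)
step 11: x0=(0.0976, 0.6699, 0.1632) x1=(-1.4053, -1.6905, -1.4770)
step 12: x0=(0.0680, 0.6290, 0.1469) x1=(-1.3447, -1.6635, -1.4214)
step 13: x0=(0.0357, 0.5839, 0.1277) x1=(-1.2823, -1.6337, -1.3639)
step 14: x0=(0.0011, 0.5348, 0.1057) x1=(-1.2184, -1.6011, -1.3046)
step 15: x0=(-0.0357, 0.4818, 0.0813) x1=(-1.1529, -1.5660, -1.2435)
step 16: x0=(-0.0745, 0.4252, 0.0546) x1=(-1.0861, -1.5284, -1.1809)
step 17: x0=(-0.1150, 0.3654, 0.0257) x1=(-1.0182, -1.4886, -1.1169)
step 18: x0=(-0.1569, 0.3025, -0.0050) x1=(-0.9493, -1.4467, -1.0516)
step 19: x0=(-0.2001, 0.2369, -0.0373) x1=(-0.8795, -1.4030, -0.9852)
step 20: x0=(-0.2443, 0.1689, -0.0711) x1=(-0.8090, -1.3576, -0.9178)
step 21: x0=(-0.2892, 0.0988, -0.1060) x1=(-0.7380, -1.3108, -0.8497)
step 22: x0=(-0.3348, 0.0269, -0.1418) x1=(-0.6667, -1.2628, -0.7809)
step 23: x0=(-0.3806, -0.0464, -0.1783) x1=(-0.5951, -1.2139, -0.7116)
step 24: x0=(-0.4267, -0.1208, -0.2154) x1=(-0.5233, -1.1642, -0.6420)
step 25: x0=(-0.4729, -0.1958, -0.2527) x1=(-0.4515, -1.1141, -0.5723)
step 26: x0=(-0.5190, -0.2711, -0.2901) x1=(-0.3798, -1.0638, -0.5024)
step 27: x0=(-0.5651, -0.3465, -0.3274) x1=(-0.3080, -1.0134, -0.4326)
step 28: x0=(-0.6114, -0.4215, -0.3648) x1=(-0.2361, -0.9633, -0.3628)
step 29: x0=(-0.6579, -0.4962, -0.4022) x1=(-0.1641, -0.9134, -0.2929)
step 30: x0=(-0.7047, -0.5706, -0.4396) x1=(-0.0918, -0.8637, -0.2231)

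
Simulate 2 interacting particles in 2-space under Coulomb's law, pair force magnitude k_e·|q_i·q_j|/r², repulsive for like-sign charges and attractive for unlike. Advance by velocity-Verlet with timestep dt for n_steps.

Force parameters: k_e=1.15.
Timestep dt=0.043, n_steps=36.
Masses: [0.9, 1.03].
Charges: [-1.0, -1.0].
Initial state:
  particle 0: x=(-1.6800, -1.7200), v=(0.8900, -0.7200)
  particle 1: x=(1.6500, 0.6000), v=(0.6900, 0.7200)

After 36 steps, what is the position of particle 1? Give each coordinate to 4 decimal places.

step 0: x0=(-1.6800, -1.7200) x1=(1.6500, 0.6000)
step 1: x0=(-1.6418, -1.7510) x1=(1.6797, 0.6310)
step 2: x0=(-1.6037, -1.7821) x1=(1.7095, 0.6621)
step 3: x0=(-1.5657, -1.8133) x1=(1.7395, 0.6932)
step 4: x0=(-1.5278, -1.8445) x1=(1.7695, 0.7244)
step 5: x0=(-1.4901, -1.8758) x1=(1.7996, 0.7557)
step 6: x0=(-1.4524, -1.9072) x1=(1.8298, 0.7871)
step 7: x0=(-1.4148, -1.9387) x1=(1.8601, 0.8185)
step 8: x0=(-1.3774, -1.9703) x1=(1.8904, 0.8500)
step 9: x0=(-1.3400, -2.0020) x1=(1.9209, 0.8816)
step 10: x0=(-1.3027, -2.0337) x1=(1.9514, 0.9132)
step 11: x0=(-1.2655, -2.0656) x1=(1.9821, 0.9449)
step 12: x0=(-1.2285, -2.0975) x1=(2.0128, 0.9767)
step 13: x0=(-1.1914, -2.1295) x1=(2.0435, 1.0086)
step 14: x0=(-1.1545, -2.1615) x1=(2.0744, 1.0405)
step 15: x0=(-1.1177, -2.1937) x1=(2.1053, 1.0725)
step 16: x0=(-1.0809, -2.2259) x1=(2.1363, 1.1046)
step 17: x0=(-1.0442, -2.2582) x1=(2.1673, 1.1367)
step 18: x0=(-1.0076, -2.2906) x1=(2.1984, 1.1690)
step 19: x0=(-0.9711, -2.3231) x1=(2.2296, 1.2012)
step 20: x0=(-0.9346, -2.3557) x1=(2.2609, 1.2336)
step 21: x0=(-0.8982, -2.3883) x1=(2.2922, 1.2660)
step 22: x0=(-0.8618, -2.4210) x1=(2.3235, 1.2985)
step 23: x0=(-0.8256, -2.4538) x1=(2.3549, 1.3310)
step 24: x0=(-0.7894, -2.4866) x1=(2.3864, 1.3636)
step 25: x0=(-0.7532, -2.5195) x1=(2.4179, 1.3963)
step 26: x0=(-0.7171, -2.5525) x1=(2.4495, 1.4290)
step 27: x0=(-0.6811, -2.5856) x1=(2.4811, 1.4618)
step 28: x0=(-0.6451, -2.6187) x1=(2.5128, 1.4947)
step 29: x0=(-0.6092, -2.6519) x1=(2.5445, 1.5276)
step 30: x0=(-0.5733, -2.6852) x1=(2.5763, 1.5606)
step 31: x0=(-0.5375, -2.7185) x1=(2.6081, 1.5936)
step 32: x0=(-0.5017, -2.7519) x1=(2.6399, 1.6267)
step 33: x0=(-0.4659, -2.7854) x1=(2.6718, 1.6599)
step 34: x0=(-0.4303, -2.8190) x1=(2.7037, 1.6931)
step 35: x0=(-0.3946, -2.8526) x1=(2.7357, 1.7264)
step 36: x0=(-0.3590, -2.8862) x1=(2.7677, 1.7597)

(2.7677, 1.7597)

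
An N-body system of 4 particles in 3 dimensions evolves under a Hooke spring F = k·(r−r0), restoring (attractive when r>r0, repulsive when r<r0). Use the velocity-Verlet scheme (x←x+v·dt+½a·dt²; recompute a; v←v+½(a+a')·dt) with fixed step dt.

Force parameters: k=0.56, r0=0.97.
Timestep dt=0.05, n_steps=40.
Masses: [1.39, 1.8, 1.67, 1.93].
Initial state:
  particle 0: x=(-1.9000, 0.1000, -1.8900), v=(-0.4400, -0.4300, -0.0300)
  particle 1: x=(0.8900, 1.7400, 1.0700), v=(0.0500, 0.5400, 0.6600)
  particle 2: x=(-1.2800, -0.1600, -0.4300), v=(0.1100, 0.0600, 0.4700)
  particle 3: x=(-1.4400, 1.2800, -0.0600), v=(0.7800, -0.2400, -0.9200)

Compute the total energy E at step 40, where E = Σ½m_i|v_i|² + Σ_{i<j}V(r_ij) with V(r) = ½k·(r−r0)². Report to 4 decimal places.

8.7039

step 0: x0=(-1.9000, 0.1000, -1.8900) x1=(0.8900, 1.7400, 1.0700) x2=(-1.2800, -0.1600, -0.4300) x3=(-1.4400, 1.2800, -0.0600)
step 1: x0=(-1.9207, 0.0794, -1.8895) x1=(0.8905, 1.7659, 1.1014) x2=(-1.2740, -0.1562, -0.4062) x3=(-1.4005, 1.2677, -0.1062)
step 2: x0=(-1.9385, 0.0608, -1.8851) x1=(0.8870, 1.7894, 1.1296) x2=(-1.2670, -0.1508, -0.3820) x3=(-1.3602, 1.2548, -0.1526)
step 3: x0=(-1.9536, 0.0440, -1.8767) x1=(0.8794, 1.8106, 1.1545) x2=(-1.2589, -0.1437, -0.3574) x3=(-1.3191, 1.2413, -0.1991)
step 4: x0=(-1.9657, 0.0293, -1.8643) x1=(0.8679, 1.8293, 1.1760) x2=(-1.2499, -0.1351, -0.3323) x3=(-1.2771, 1.2273, -0.2458)
step 5: x0=(-1.9750, 0.0165, -1.8479) x1=(0.8525, 1.8456, 1.1942) x2=(-1.2399, -0.1250, -0.3069) x3=(-1.2345, 1.2128, -0.2924)
step 6: x0=(-1.9812, 0.0058, -1.8277) x1=(0.8331, 1.8594, 1.2089) x2=(-1.2289, -0.1133, -0.2812) x3=(-1.1912, 1.1979, -0.3390)
step 7: x0=(-1.9845, -0.0028, -1.8035) x1=(0.8099, 1.8706, 1.2203) x2=(-1.2169, -0.1002, -0.2552) x3=(-1.1473, 1.1825, -0.3855)
step 8: x0=(-1.9848, -0.0094, -1.7755) x1=(0.7830, 1.8793, 1.2282) x2=(-1.2041, -0.0856, -0.2289) x3=(-1.1028, 1.1668, -0.4317)
step 9: x0=(-1.9821, -0.0139, -1.7438) x1=(0.7523, 1.8855, 1.2326) x2=(-1.1904, -0.0696, -0.2024) x3=(-1.0578, 1.1508, -0.4776)
step 10: x0=(-1.9765, -0.0164, -1.7084) x1=(0.7181, 1.8890, 1.2337) x2=(-1.1758, -0.0522, -0.1757) x3=(-1.0123, 1.1345, -0.5232)
step 11: x0=(-1.9678, -0.0168, -1.6694) x1=(0.6804, 1.8901, 1.2313) x2=(-1.1604, -0.0334, -0.1488) x3=(-0.9664, 1.1179, -0.5683)
step 12: x0=(-1.9563, -0.0152, -1.6270) x1=(0.6393, 1.8885, 1.2256) x2=(-1.1442, -0.0134, -0.1217) x3=(-0.9202, 1.1011, -0.6130)
step 13: x0=(-1.9419, -0.0115, -1.5812) x1=(0.5950, 1.8845, 1.2166) x2=(-1.1273, 0.0079, -0.0946) x3=(-0.8737, 1.0840, -0.6570)
step 14: x0=(-1.9247, -0.0059, -1.5321) x1=(0.5476, 1.8780, 1.2044) x2=(-1.1096, 0.0305, -0.0673) x3=(-0.8268, 1.0668, -0.7005)
step 15: x0=(-1.9047, 0.0017, -1.4799) x1=(0.4972, 1.8690, 1.1890) x2=(-1.0913, 0.0542, -0.0400) x3=(-0.7798, 1.0495, -0.7433)
step 16: x0=(-1.8821, 0.0112, -1.4248) x1=(0.4440, 1.8577, 1.1705) x2=(-1.0724, 0.0791, -0.0126) x3=(-0.7327, 1.0320, -0.7854)
step 17: x0=(-1.8569, 0.0225, -1.3669) x1=(0.3882, 1.8440, 1.1489) x2=(-1.0529, 0.1051, 0.0147) x3=(-0.6854, 1.0144, -0.8266)
step 18: x0=(-1.8292, 0.0357, -1.3063) x1=(0.3298, 1.8280, 1.1245) x2=(-1.0328, 0.1322, 0.0420) x3=(-0.6380, 0.9967, -0.8671)
step 19: x0=(-1.7991, 0.0506, -1.2432) x1=(0.2692, 1.8098, 1.0972) x2=(-1.0122, 0.1602, 0.0692) x3=(-0.5907, 0.9789, -0.9066)
step 20: x0=(-1.7668, 0.0671, -1.1778) x1=(0.2063, 1.7895, 1.0673) x2=(-0.9911, 0.1893, 0.0963) x3=(-0.5434, 0.9611, -0.9452)
step 21: x0=(-1.7323, 0.0853, -1.1102) x1=(0.1416, 1.7672, 1.0347) x2=(-0.9695, 0.2192, 0.1232) x3=(-0.4963, 0.9432, -0.9827)
step 22: x0=(-1.6957, 0.1051, -1.0406) x1=(0.0750, 1.7429, 0.9997) x2=(-0.9476, 0.2500, 0.1499) x3=(-0.4492, 0.9253, -1.0192)
step 23: x0=(-1.6573, 0.1263, -0.9692) x1=(0.0069, 1.7168, 0.9623) x2=(-0.9253, 0.2816, 0.1763) x3=(-0.4024, 0.9073, -1.0546)
step 24: x0=(-1.6171, 0.1490, -0.8962) x1=(-0.0627, 1.6889, 0.9228) x2=(-0.9026, 0.3139, 0.2024) x3=(-0.3559, 0.8893, -1.0889)
step 25: x0=(-1.5752, 0.1729, -0.8217) x1=(-0.1335, 1.6595, 0.8812) x2=(-0.8796, 0.3469, 0.2281) x3=(-0.3097, 0.8713, -1.1220)
step 26: x0=(-1.5317, 0.1981, -0.7460) x1=(-0.2053, 1.6285, 0.8377) x2=(-0.8563, 0.3804, 0.2535) x3=(-0.2640, 0.8533, -1.1538)
step 27: x0=(-1.4869, 0.2245, -0.6693) x1=(-0.2779, 1.5962, 0.7924) x2=(-0.8327, 0.4145, 0.2783) x3=(-0.2186, 0.8353, -1.1843)
step 28: x0=(-1.4408, 0.2519, -0.5917) x1=(-0.3513, 1.5626, 0.7455) x2=(-0.8088, 0.4490, 0.3027) x3=(-0.1739, 0.8173, -1.2135)
step 29: x0=(-1.3936, 0.2802, -0.5135) x1=(-0.4250, 1.5280, 0.6971) x2=(-0.7847, 0.4838, 0.3265) x3=(-0.1297, 0.7994, -1.2413)
step 30: x0=(-1.3453, 0.3095, -0.4349) x1=(-0.4991, 1.4924, 0.6474) x2=(-0.7604, 0.5188, 0.3498) x3=(-0.0861, 0.7815, -1.2676)
step 31: x0=(-1.2961, 0.3394, -0.3561) x1=(-0.5734, 1.4560, 0.5965) x2=(-0.7358, 0.5541, 0.3724) x3=(-0.0434, 0.7636, -1.2925)
step 32: x0=(-1.2461, 0.3700, -0.2772) x1=(-0.6476, 1.4190, 0.5445) x2=(-0.7109, 0.5894, 0.3944) x3=(-0.0014, 0.7458, -1.3157)
step 33: x0=(-1.1955, 0.4011, -0.1986) x1=(-0.7218, 1.3816, 0.4915) x2=(-0.6857, 0.6246, 0.4157) x3=(0.0397, 0.7281, -1.3374)
step 34: x0=(-1.1443, 0.4325, -0.1204) x1=(-0.7957, 1.3439, 0.4376) x2=(-0.6602, 0.6598, 0.4364) x3=(0.0799, 0.7106, -1.3573)
step 35: x0=(-1.0926, 0.4642, -0.0429) x1=(-0.8693, 1.3060, 0.3830) x2=(-0.6341, 0.6948, 0.4565) x3=(0.1191, 0.6931, -1.3755)
step 36: x0=(-1.0405, 0.4958, 0.0338) x1=(-0.9426, 1.2680, 0.3275) x2=(-0.6075, 0.7296, 0.4759) x3=(0.1572, 0.6759, -1.3919)
step 37: x0=(-0.9881, 0.5273, 0.1096) x1=(-1.0156, 1.2301, 0.2714) x2=(-0.5803, 0.7643, 0.4948) x3=(0.1941, 0.6588, -1.4064)
step 38: x0=(-0.9353, 0.5585, 0.1844) x1=(-1.0882, 1.1924, 0.2144) x2=(-0.5524, 0.7989, 0.5131) x3=(0.2298, 0.6419, -1.4189)
step 39: x0=(-0.8821, 0.5892, 0.2581) x1=(-1.1604, 1.1547, 0.1567) x2=(-0.5237, 0.8335, 0.5308) x3=(0.2643, 0.6253, -1.4295)
step 40: x0=(-0.8284, 0.6195, 0.3306) x1=(-1.2322, 1.1171, 0.0983) x2=(-0.4943, 0.8680, 0.5479) x3=(0.2975, 0.6090, -1.4380)
step 0 velocities: v0=(-0.4400, -0.4300, -0.0300) v1=(0.0500, 0.5400, 0.6600) v2=(0.1100, 0.0600, 0.4700) v3=(0.7800, -0.2400, -0.9200)
step 0: KE=2.5774, PE=6.1278, E=8.7053
step 40 velocities: v0=(1.0768, 0.5999, 1.4408) v1=(-1.4313, -0.7528, -1.1774) v2=(0.5952, 0.6926, 0.3350) v3=(0.6493, -0.3234, -0.1489)
step 40: KE=7.4193, PE=1.2846, E=8.7039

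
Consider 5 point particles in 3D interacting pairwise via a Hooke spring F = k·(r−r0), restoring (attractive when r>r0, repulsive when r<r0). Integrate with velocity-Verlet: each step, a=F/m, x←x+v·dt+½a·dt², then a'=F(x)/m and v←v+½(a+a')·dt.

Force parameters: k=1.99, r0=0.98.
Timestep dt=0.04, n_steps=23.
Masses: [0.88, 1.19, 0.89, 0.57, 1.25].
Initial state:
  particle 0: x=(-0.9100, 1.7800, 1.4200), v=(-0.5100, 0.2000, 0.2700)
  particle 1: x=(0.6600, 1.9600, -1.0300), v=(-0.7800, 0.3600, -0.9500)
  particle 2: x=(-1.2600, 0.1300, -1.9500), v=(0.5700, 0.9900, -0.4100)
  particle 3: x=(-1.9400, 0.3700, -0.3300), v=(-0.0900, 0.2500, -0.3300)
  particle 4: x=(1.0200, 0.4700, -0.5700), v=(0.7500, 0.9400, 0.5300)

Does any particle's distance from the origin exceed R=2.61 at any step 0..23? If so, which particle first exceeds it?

step 0: x0=(-0.9100, 1.7800, 1.4200) x1=(0.6600, 1.9600, -1.0300) x2=(-1.2600, 0.1300, -1.9500) x3=(-1.9400, 0.3700, -0.3300) x4=(1.0200, 0.4700, -0.5700)
step 1: x0=(-0.9277, 1.7829, 1.4190) x1=(0.6235, 1.9704, -1.0657) x2=(-1.2325, 0.1745, -1.9580) x3=(-1.9305, 0.3853, -0.3441) x4=(1.0438, 0.5091, -0.5482)
step 2: x0=(-0.9399, 1.7757, 1.3943) x1=(0.5769, 1.9730, -1.0967) x2=(-1.1958, 0.2285, -1.9492) x3=(-1.8950, 0.4113, -0.3597) x4=(1.0549, 0.5511, -0.5255)
step 3: x0=(-0.9462, 1.7589, 1.3462) x1=(0.5206, 1.9680, -1.1228) x2=(-1.1504, 0.2914, -1.9241) x3=(-1.8342, 0.4478, -0.3769) x4=(1.0535, 0.5959, -0.5020)
step 4: x0=(-0.9466, 1.7333, 1.2756) x1=(0.4554, 1.9558, -1.1438) x2=(-1.0970, 0.3628, -1.8831) x3=(-1.7496, 0.4944, -0.3953) x4=(1.0398, 0.6433, -0.4781)
step 5: x0=(-0.9410, 1.6995, 1.1835) x1=(0.3821, 1.9368, -1.1599) x2=(-1.0361, 0.4418, -1.8272) x3=(-1.6429, 0.5503, -0.4148) x4=(1.0142, 0.6930, -0.4539)
step 6: x0=(-0.9294, 1.6585, 1.0715) x1=(0.3018, 1.9118, -1.1709) x2=(-0.9686, 0.5275, -1.7577) x3=(-1.5166, 0.6147, -0.4352) x4=(0.9773, 0.7450, -0.4298)
step 7: x0=(-0.9119, 1.6114, 0.9415) x1=(0.2155, 1.8813, -1.1772) x2=(-0.8953, 0.6190, -1.6760) x3=(-1.3733, 0.6865, -0.4561) x4=(0.9301, 0.7990, -0.4060)
step 8: x0=(-0.8887, 1.5593, 0.7956) x1=(0.1246, 1.8461, -1.1789) x2=(-0.8170, 0.7153, -1.5838) x3=(-1.2161, 0.7644, -0.4774) x4=(0.8734, 0.8548, -0.3827)
step 9: x0=(-0.8601, 1.5034, 0.6364) x1=(0.0302, 1.8072, -1.1765) x2=(-0.7347, 0.8151, -1.4829) x3=(-1.0480, 0.8469, -0.4986) x4=(0.8085, 0.9121, -0.3602)
step 10: x0=(-0.8266, 1.4451, 0.4666) x1=(-0.0664, 1.7655, -1.1703) x2=(-0.6494, 0.9174, -1.3754) x3=(-0.8724, 0.9327, -0.5197) x4=(0.7365, 0.9707, -0.3386)
step 11: x0=(-0.7890, 1.3853, 0.2890) x1=(-0.1640, 1.7219, -1.1610) x2=(-0.5620, 1.0208, -1.2633) x3=(-0.6921, 1.0201, -0.5400) x4=(0.6590, 1.0304, -0.3180)
step 12: x0=(-0.7481, 1.3250, 0.1065) x1=(-0.2615, 1.6778, -1.1493) x2=(-0.4734, 1.1243, -1.1487) x3=(-0.5096, 1.1078, -0.5594) x4=(0.5773, 1.0910, -0.2984)
step 13: x0=(-0.7053, 1.2650, -0.0782) x1=(-0.3583, 1.6341, -1.1363) x2=(-0.3845, 1.2267, -1.0336) x3=(-0.3263, 1.1945, -0.5771) x4=(0.4930, 1.1521, -0.2798)
step 14: x0=(-0.6621, 1.2052, -0.2627) x1=(-0.4547, 1.5918, -1.1231) x2=(-0.2955, 1.3272, -0.9193) x3=(-0.1419, 1.2798, -0.5926) x4=(0.4074, 1.2136, -0.2618)
step 15: x0=(-0.6201, 1.1452, -0.4458) x1=(-0.5515, 1.5508, -1.1110) x2=(-0.2061, 1.4265, -0.8065) x3=(0.0447, 1.3645, -0.6057) x4=(0.3218, 1.2753, -0.2439)
step 16: x0=(-0.5800, 1.0839, -0.6273) x1=(-0.6492, 1.5104, -1.0999) x2=(-0.1168, 1.5266, -0.6952) x3=(0.2345, 1.4492, -0.6186) x4=(0.2369, 1.3367, -0.2251)
step 17: x0=(-0.5409, 1.0207, -0.8078) x1=(-0.7470, 1.4705, -1.0895) x2=(-0.0286, 1.6284, -0.5848) x3=(0.4279, 1.5343, -0.6339) x4=(0.1521, 1.3976, -0.2046)
step 18: x0=(-0.5013, 0.9562, -0.9877) x1=(-0.8441, 1.4314, -1.0789) x2=(0.0577, 1.7318, -0.4753) x3=(0.6232, 1.6190, -0.6522) x4=(0.0666, 1.4576, -0.1827)
step 19: x0=(-0.4593, 0.8918, -1.1665) x1=(-0.9395, 1.3935, -1.0673) x2=(0.1422, 1.8365, -0.3674) x3=(0.8168, 1.7023, -0.6733) x4=(-0.0200, 1.5163, -0.1601)
step 20: x0=(-0.4139, 0.8292, -1.3431) x1=(-1.0319, 1.3568, -1.0540) x2=(0.2249, 1.9416, -0.2617) x3=(1.0042, 1.7828, -0.6970) x4=(-0.1079, 1.5735, -0.1380)
step 21: x0=(-0.3644, 0.7705, -1.5157) x1=(-1.1196, 1.3217, -1.0386) x2=(0.3059, 2.0454, -0.1590) x3=(1.1808, 1.8591, -0.7229) x4=(-0.1968, 1.6292, -0.1175)
step 22: x0=(-0.3108, 0.7176, -1.6822) x1=(-1.2012, 1.2885, -1.0211) x2=(0.3844, 2.1464, -0.0604) x3=(1.3422, 1.9302, -0.7507) x4=(-0.2859, 1.6834, -0.0996)
step 23: x0=(-0.2529, 0.6721, -1.8402) x1=(-1.2750, 1.2575, -1.0015) x2=(0.4597, 2.2430, 0.0327) x3=(1.4844, 1.9948, -0.7801) x4=(-0.3742, 1.7363, -0.0850)

no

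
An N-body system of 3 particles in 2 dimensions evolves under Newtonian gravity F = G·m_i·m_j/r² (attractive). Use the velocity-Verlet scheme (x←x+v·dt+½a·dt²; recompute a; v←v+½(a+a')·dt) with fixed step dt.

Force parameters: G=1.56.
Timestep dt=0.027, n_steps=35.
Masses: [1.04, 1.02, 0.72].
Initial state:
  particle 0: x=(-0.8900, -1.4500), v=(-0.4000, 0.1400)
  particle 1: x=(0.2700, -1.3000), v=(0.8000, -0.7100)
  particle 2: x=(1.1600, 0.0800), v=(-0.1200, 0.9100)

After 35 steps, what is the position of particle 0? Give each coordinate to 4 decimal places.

(-0.8514, -1.2868)

step 0: x0=(-0.8900, -1.4500) x1=(0.2700, -1.3000) x2=(1.1600, 0.0800)
step 1: x0=(-0.9003, -1.4461) x1=(0.2913, -1.3191) x2=(1.1566, 0.1043)
step 2: x0=(-0.9098, -1.4421) x1=(0.3118, -1.3380) x2=(1.1528, 0.1282)
step 3: x0=(-0.9183, -1.4379) x1=(0.3318, -1.3568) x2=(1.1487, 0.1516)
step 4: x0=(-0.9260, -1.4336) x1=(0.3511, -1.3753) x2=(1.1442, 0.1746)
step 5: x0=(-0.9330, -1.4292) x1=(0.3698, -1.3937) x2=(1.1394, 0.1971)
step 6: x0=(-0.9391, -1.4247) x1=(0.3880, -1.4118) x2=(1.1344, 0.2192)
step 7: x0=(-0.9445, -1.4202) x1=(0.4056, -1.4297) x2=(1.1290, 0.2408)
step 8: x0=(-0.9492, -1.4155) x1=(0.4226, -1.4474) x2=(1.1234, 0.2620)
step 9: x0=(-0.9532, -1.4108) x1=(0.4391, -1.4648) x2=(1.1175, 0.2828)
step 10: x0=(-0.9564, -1.4061) x1=(0.4551, -1.4820) x2=(1.1114, 0.3032)
step 11: x0=(-0.9591, -1.4013) x1=(0.4705, -1.4990) x2=(1.1051, 0.3232)
step 12: x0=(-0.9610, -1.3965) x1=(0.4855, -1.5157) x2=(1.0985, 0.3428)
step 13: x0=(-0.9624, -1.3917) x1=(0.4999, -1.5321) x2=(1.0917, 0.3619)
step 14: x0=(-0.9631, -1.3868) x1=(0.5139, -1.5484) x2=(1.0847, 0.3807)
step 15: x0=(-0.9632, -1.3819) x1=(0.5274, -1.5643) x2=(1.0774, 0.3992)
step 16: x0=(-0.9627, -1.3770) x1=(0.5404, -1.5800) x2=(1.0700, 0.4172)
step 17: x0=(-0.9616, -1.3721) x1=(0.5530, -1.5955) x2=(1.0624, 0.4349)
step 18: x0=(-0.9599, -1.3672) x1=(0.5651, -1.6106) x2=(1.0546, 0.4522)
step 19: x0=(-0.9577, -1.3623) x1=(0.5768, -1.6256) x2=(1.0467, 0.4691)
step 20: x0=(-0.9550, -1.3574) x1=(0.5880, -1.6403) x2=(1.0385, 0.4857)
step 21: x0=(-0.9517, -1.3525) x1=(0.5988, -1.6547) x2=(1.0302, 0.5020)
step 22: x0=(-0.9478, -1.3476) x1=(0.6092, -1.6689) x2=(1.0217, 0.5179)
step 23: x0=(-0.9434, -1.3428) x1=(0.6191, -1.6828) x2=(1.0131, 0.5335)
step 24: x0=(-0.9385, -1.3380) x1=(0.6286, -1.6964) x2=(1.0043, 0.5487)
step 25: x0=(-0.9331, -1.3331) x1=(0.6377, -1.7098) x2=(0.9953, 0.5636)
step 26: x0=(-0.9272, -1.3284) x1=(0.6464, -1.7229) x2=(0.9863, 0.5781)
step 27: x0=(-0.9207, -1.3236) x1=(0.6546, -1.7358) x2=(0.9770, 0.5924)
step 28: x0=(-0.9138, -1.3189) x1=(0.6625, -1.7484) x2=(0.9676, 0.6063)
step 29: x0=(-0.9064, -1.3142) x1=(0.6699, -1.7608) x2=(0.9581, 0.6199)
step 30: x0=(-0.8984, -1.3095) x1=(0.6770, -1.7729) x2=(0.9484, 0.6332)
step 31: x0=(-0.8900, -1.3049) x1=(0.6836, -1.7847) x2=(0.9386, 0.6461)
step 32: x0=(-0.8811, -1.3003) x1=(0.6898, -1.7963) x2=(0.9287, 0.6588)
step 33: x0=(-0.8717, -1.2958) x1=(0.6956, -1.8076) x2=(0.9187, 0.6711)
step 34: x0=(-0.8618, -1.2913) x1=(0.7011, -1.8186) x2=(0.9085, 0.6831)
step 35: x0=(-0.8514, -1.2868) x1=(0.7061, -1.8294) x2=(0.8981, 0.6948)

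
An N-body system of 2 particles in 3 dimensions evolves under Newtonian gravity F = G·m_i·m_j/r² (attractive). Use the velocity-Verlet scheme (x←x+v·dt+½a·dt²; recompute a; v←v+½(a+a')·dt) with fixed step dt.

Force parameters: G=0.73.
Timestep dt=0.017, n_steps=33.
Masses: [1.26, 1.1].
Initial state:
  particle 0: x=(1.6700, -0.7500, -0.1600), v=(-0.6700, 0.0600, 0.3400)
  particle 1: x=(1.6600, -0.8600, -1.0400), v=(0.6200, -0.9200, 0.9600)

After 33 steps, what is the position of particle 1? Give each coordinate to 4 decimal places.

(1.9460, -1.3009, -0.3211)

step 0: x0=(1.6700, -0.7500, -0.1600) x1=(1.6600, -0.8600, -1.0400)
step 1: x0=(1.6586, -0.7490, -0.1544) x1=(1.6705, -0.8756, -1.0235)
step 2: x0=(1.6472, -0.7480, -0.1490) x1=(1.6811, -0.8912, -1.0067)
step 3: x0=(1.6358, -0.7471, -0.1440) x1=(1.6916, -0.9067, -0.9895)
step 4: x0=(1.6245, -0.7463, -0.1393) x1=(1.7021, -0.9221, -0.9720)
step 5: x0=(1.6132, -0.7455, -0.1349) x1=(1.7126, -0.9375, -0.9541)
step 6: x0=(1.6019, -0.7448, -0.1307) x1=(1.7230, -0.9528, -0.9359)
step 7: x0=(1.5906, -0.7442, -0.1270) x1=(1.7334, -0.9680, -0.9173)
step 8: x0=(1.5794, -0.7436, -0.1235) x1=(1.7437, -0.9831, -0.8983)
step 9: x0=(1.5683, -0.7432, -0.1203) x1=(1.7539, -0.9981, -0.8790)
step 10: x0=(1.5573, -0.7428, -0.1175) x1=(1.7640, -1.0129, -0.8593)
step 11: x0=(1.5463, -0.7426, -0.1150) x1=(1.7741, -1.0276, -0.8392)
step 12: x0=(1.5355, -0.7425, -0.1128) x1=(1.7840, -1.0422, -0.8188)
step 13: x0=(1.5247, -0.7426, -0.1109) x1=(1.7938, -1.0567, -0.7981)
step 14: x0=(1.5141, -0.7427, -0.1093) x1=(1.8035, -1.0709, -0.7769)
step 15: x0=(1.5036, -0.7431, -0.1080) x1=(1.8130, -1.0850, -0.7555)
step 16: x0=(1.4933, -0.7435, -0.1070) x1=(1.8223, -1.0989, -0.7336)
step 17: x0=(1.4831, -0.7442, -0.1063) x1=(1.8315, -1.1127, -0.7115)
step 18: x0=(1.4731, -0.7450, -0.1059) x1=(1.8405, -1.1262, -0.6890)
step 19: x0=(1.4632, -0.7460, -0.1058) x1=(1.8492, -1.1395, -0.6662)
step 20: x0=(1.4535, -0.7472, -0.1059) x1=(1.8578, -1.1526, -0.6431)
step 21: x0=(1.4441, -0.7486, -0.1063) x1=(1.8661, -1.1655, -0.6197)
step 22: x0=(1.4348, -0.7502, -0.1070) x1=(1.8743, -1.1781, -0.5960)
step 23: x0=(1.4257, -0.7520, -0.1079) x1=(1.8821, -1.1906, -0.5721)
step 24: x0=(1.4169, -0.7540, -0.1090) x1=(1.8898, -1.2027, -0.5479)
step 25: x0=(1.4083, -0.7562, -0.1103) x1=(1.8971, -1.2147, -0.5234)
step 26: x0=(1.3999, -0.7587, -0.1118) x1=(1.9042, -1.2263, -0.4988)
step 27: x0=(1.3918, -0.7613, -0.1135) x1=(1.9110, -1.2378, -0.4739)
step 28: x0=(1.3839, -0.7642, -0.1153) x1=(1.9176, -1.2489, -0.4488)
step 29: x0=(1.3762, -0.7673, -0.1173) x1=(1.9238, -1.2599, -0.4236)
step 30: x0=(1.3688, -0.7706, -0.1195) x1=(1.9298, -1.2705, -0.3982)
step 31: x0=(1.3616, -0.7742, -0.1218) x1=(1.9355, -1.2809, -0.3726)
step 32: x0=(1.3547, -0.7780, -0.1242) x1=(1.9409, -1.2911, -0.3469)
step 33: x0=(1.3481, -0.7820, -0.1267) x1=(1.9460, -1.3009, -0.3211)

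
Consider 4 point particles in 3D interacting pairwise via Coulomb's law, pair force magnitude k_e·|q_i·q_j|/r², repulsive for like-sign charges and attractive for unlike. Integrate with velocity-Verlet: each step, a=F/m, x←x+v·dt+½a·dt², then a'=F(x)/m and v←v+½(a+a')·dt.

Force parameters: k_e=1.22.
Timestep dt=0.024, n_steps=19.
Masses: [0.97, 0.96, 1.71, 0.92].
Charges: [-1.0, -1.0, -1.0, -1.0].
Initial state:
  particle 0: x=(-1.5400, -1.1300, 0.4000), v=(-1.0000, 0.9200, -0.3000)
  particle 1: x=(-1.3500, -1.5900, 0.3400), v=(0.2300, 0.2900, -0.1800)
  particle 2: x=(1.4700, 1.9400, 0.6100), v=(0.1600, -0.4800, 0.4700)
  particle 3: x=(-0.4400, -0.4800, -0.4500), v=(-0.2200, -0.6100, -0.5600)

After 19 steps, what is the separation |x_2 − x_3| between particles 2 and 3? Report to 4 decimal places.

3.5590

step 0: x0=(-1.5400, -1.1300, 0.4000) x1=(-1.3500, -1.5900, 0.3400) x2=(1.4700, 1.9400, 0.6100) x3=(-0.4400, -0.4800, -0.4500)
step 1: x0=(-1.5647, -1.1067, 0.3931) x1=(-1.3440, -1.5845, 0.3356) x2=(1.4739, 1.9285, 0.6213) x3=(-0.4451, -0.4945, -0.4636)
step 2: x0=(-1.5907, -1.0812, 0.3866) x1=(-1.3371, -1.5815, 0.3310) x2=(1.4778, 1.9171, 0.6326) x3=(-0.4499, -0.5087, -0.4776)
step 3: x0=(-1.6179, -1.0538, 0.3805) x1=(-1.3294, -1.5809, 0.3263) x2=(1.4817, 1.9057, 0.6439) x3=(-0.4542, -0.5227, -0.4919)
step 4: x0=(-1.6464, -1.0248, 0.3747) x1=(-1.3208, -1.5821, 0.3216) x2=(1.4858, 1.8944, 0.6552) x3=(-0.4583, -0.5364, -0.5065)
step 5: x0=(-1.6760, -0.9944, 0.3693) x1=(-1.3116, -1.5852, 0.3169) x2=(1.4898, 1.8831, 0.6666) x3=(-0.4619, -0.5499, -0.5216)
step 6: x0=(-1.7067, -0.9629, 0.3641) x1=(-1.3017, -1.5897, 0.3123) x2=(1.4940, 1.8719, 0.6780) x3=(-0.4652, -0.5631, -0.5370)
step 7: x0=(-1.7383, -0.9304, 0.3592) x1=(-1.2914, -1.5955, 0.3077) x2=(1.4981, 1.8608, 0.6893) x3=(-0.4682, -0.5761, -0.5527)
step 8: x0=(-1.7708, -0.8970, 0.3545) x1=(-1.2805, -1.6025, 0.3032) x2=(1.5023, 1.8497, 0.7007) x3=(-0.4708, -0.5889, -0.5688)
step 9: x0=(-1.8041, -0.8630, 0.3500) x1=(-1.2693, -1.6105, 0.2988) x2=(1.5066, 1.8387, 0.7122) x3=(-0.4730, -0.6014, -0.5853)
step 10: x0=(-1.8381, -0.8283, 0.3457) x1=(-1.2578, -1.6195, 0.2945) x2=(1.5109, 1.8277, 0.7236) x3=(-0.4749, -0.6138, -0.6021)
step 11: x0=(-1.8728, -0.7930, 0.3416) x1=(-1.2460, -1.6293, 0.2903) x2=(1.5153, 1.8168, 0.7350) x3=(-0.4764, -0.6260, -0.6193)
step 12: x0=(-1.9082, -0.7573, 0.3377) x1=(-1.2340, -1.6398, 0.2863) x2=(1.5197, 1.8060, 0.7465) x3=(-0.4776, -0.6380, -0.6369)
step 13: x0=(-1.9441, -0.7211, 0.3339) x1=(-1.2217, -1.6510, 0.2825) x2=(1.5242, 1.7951, 0.7580) x3=(-0.4785, -0.6498, -0.6548)
step 14: x0=(-1.9806, -0.6846, 0.3303) x1=(-1.2093, -1.6629, 0.2788) x2=(1.5287, 1.7844, 0.7695) x3=(-0.4790, -0.6615, -0.6731)
step 15: x0=(-2.0176, -0.6477, 0.3268) x1=(-1.1968, -1.6754, 0.2752) x2=(1.5333, 1.7737, 0.7810) x3=(-0.4793, -0.6730, -0.6917)
step 16: x0=(-2.0550, -0.6105, 0.3235) x1=(-1.1842, -1.6884, 0.2718) x2=(1.5379, 1.7630, 0.7926) x3=(-0.4793, -0.6843, -0.7107)
step 17: x0=(-2.0929, -0.5731, 0.3202) x1=(-1.1715, -1.7019, 0.2686) x2=(1.5426, 1.7525, 0.8041) x3=(-0.4789, -0.6955, -0.7300)
step 18: x0=(-2.1312, -0.5353, 0.3171) x1=(-1.1588, -1.7159, 0.2655) x2=(1.5474, 1.7419, 0.8157) x3=(-0.4784, -0.7065, -0.7496)
step 19: x0=(-2.1699, -0.4974, 0.3141) x1=(-1.1459, -1.7304, 0.2627) x2=(1.5521, 1.7314, 0.8273) x3=(-0.4775, -0.7175, -0.7695)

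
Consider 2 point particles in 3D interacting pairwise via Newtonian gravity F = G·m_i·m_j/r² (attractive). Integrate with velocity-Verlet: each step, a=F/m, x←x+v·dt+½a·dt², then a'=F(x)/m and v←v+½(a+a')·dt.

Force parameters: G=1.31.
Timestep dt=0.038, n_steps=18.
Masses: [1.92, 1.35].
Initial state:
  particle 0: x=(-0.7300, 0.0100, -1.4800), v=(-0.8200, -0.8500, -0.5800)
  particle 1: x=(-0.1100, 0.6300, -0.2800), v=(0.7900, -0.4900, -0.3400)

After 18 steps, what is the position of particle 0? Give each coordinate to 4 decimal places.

(-1.2104, -0.5119, -1.7692)

step 0: x0=(-0.7300, 0.0100, -1.4800) x1=(-0.1100, 0.6300, -0.2800)
step 1: x0=(-0.7609, -0.0221, -1.5016) x1=(-0.0803, 0.6110, -0.2936)
step 2: x0=(-0.7913, -0.0537, -1.5223) x1=(-0.0513, 0.5914, -0.3084)
step 3: x0=(-0.8213, -0.0848, -1.5422) x1=(-0.0231, 0.5712, -0.3244)
step 4: x0=(-0.8507, -0.1156, -1.5613) x1=(0.0045, 0.5504, -0.3415)
step 5: x0=(-0.8796, -0.1460, -1.5797) x1=(0.0313, 0.5290, -0.3595)
step 6: x0=(-0.9081, -0.1759, -1.5974) x1=(0.0575, 0.5071, -0.3786)
step 7: x0=(-0.9360, -0.2056, -1.6145) x1=(0.0829, 0.4847, -0.3985)
step 8: x0=(-0.9634, -0.2349, -1.6310) x1=(0.1076, 0.4618, -0.4193)
step 9: x0=(-0.9903, -0.2639, -1.6470) x1=(0.1316, 0.4385, -0.4409)
step 10: x0=(-1.0167, -0.2925, -1.6623) x1=(0.1548, 0.4147, -0.4633)
step 11: x0=(-1.0427, -0.3209, -1.6772) x1=(0.1774, 0.3904, -0.4864)
step 12: x0=(-1.0681, -0.3489, -1.6916) x1=(0.1993, 0.3658, -0.5102)
step 13: x0=(-1.0930, -0.3767, -1.7056) x1=(0.2205, 0.3408, -0.5346)
step 14: x0=(-1.1175, -0.4043, -1.7191) x1=(0.2409, 0.3154, -0.5597)
step 15: x0=(-1.1414, -0.4315, -1.7322) x1=(0.2607, 0.2896, -0.5853)
step 16: x0=(-1.1649, -0.4586, -1.7449) x1=(0.2798, 0.2635, -0.6115)
step 17: x0=(-1.1879, -0.4853, -1.7572) x1=(0.2982, 0.2370, -0.6383)
step 18: x0=(-1.2104, -0.5119, -1.7692) x1=(0.3159, 0.2102, -0.6655)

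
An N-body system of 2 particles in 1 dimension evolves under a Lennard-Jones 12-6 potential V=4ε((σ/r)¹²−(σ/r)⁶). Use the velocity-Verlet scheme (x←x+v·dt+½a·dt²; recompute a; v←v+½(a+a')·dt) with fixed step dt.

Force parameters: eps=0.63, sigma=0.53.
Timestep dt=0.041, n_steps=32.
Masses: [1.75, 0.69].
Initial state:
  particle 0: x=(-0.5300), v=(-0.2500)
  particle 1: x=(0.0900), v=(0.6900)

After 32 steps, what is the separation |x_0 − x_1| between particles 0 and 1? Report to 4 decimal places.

step 0: x0=(-0.5300) x1=(0.0900)
step 1: x0=(-0.5392) x1=(0.1157)
step 2: x0=(-0.5458) x1=(0.1346)
step 3: x0=(-0.5496) x1=(0.1467)
step 4: x0=(-0.5510) x1=(0.1525)
step 5: x0=(-0.5500) x1=(0.1523)
step 6: x0=(-0.5466) x1=(0.1460)
step 7: x0=(-0.5407) x1=(0.1333)
step 8: x0=(-0.5321) x1=(0.1137)
step 9: x0=(-0.5208) x1=(0.0874)
step 10: x0=(-0.5083) x1=(0.0578)
step 11: x0=(-0.5017) x1=(0.0434)
step 12: x0=(-0.5106) x1=(0.0684)
step 13: x0=(-0.5222) x1=(0.1000)
step 14: x0=(-0.5316) x1=(0.1263)
step 15: x0=(-0.5383) x1=(0.1456)
step 16: x0=(-0.5424) x1=(0.1583)
step 17: x0=(-0.5441) x1=(0.1648)
step 18: x0=(-0.5435) x1=(0.1654)
step 19: x0=(-0.5405) x1=(0.1601)
step 20: x0=(-0.5351) x1=(0.1487)
step 21: x0=(-0.5270) x1=(0.1307)
step 22: x0=(-0.5163) x1=(0.1057)
step 23: x0=(-0.5034) x1=(0.0754)
step 24: x0=(-0.4932) x1=(0.0518)
step 25: x0=(-0.4986) x1=(0.0677)
step 26: x0=(-0.5099) x1=(0.0987)
step 27: x0=(-0.5199) x1=(0.1263)
step 28: x0=(-0.5272) x1=(0.1471)
step 29: x0=(-0.5318) x1=(0.1610)
step 30: x0=(-0.5339) x1=(0.1687)
step 31: x0=(-0.5336) x1=(0.1702)
step 32: x0=(-0.5309) x1=(0.1656)

0.6965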